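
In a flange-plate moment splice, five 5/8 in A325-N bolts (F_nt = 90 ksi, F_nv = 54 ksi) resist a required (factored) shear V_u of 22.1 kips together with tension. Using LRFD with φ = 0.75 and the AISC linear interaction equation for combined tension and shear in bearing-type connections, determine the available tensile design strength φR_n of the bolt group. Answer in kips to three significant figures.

97.8 kips

A_b = π·0.625²/4 = 0.3068 in²; f_rv = 22.1 / (5 × 0.3068) = 14.41 ksi.
F'_nt = 1.3 F_nt − (F_nt / φF_nv) f_rv = 1.3·90 − (90/(0.75·54))·14.41 = 84.98 ksi, capped at F_nt → F'_nt = 84.98 ksi.
R_n = F'_nt · A_b · n = 84.98 × 0.3068 × 5 = 130.4 kips.
Design strength φR_n = 0.75 × 130.4 = 97.8 kips.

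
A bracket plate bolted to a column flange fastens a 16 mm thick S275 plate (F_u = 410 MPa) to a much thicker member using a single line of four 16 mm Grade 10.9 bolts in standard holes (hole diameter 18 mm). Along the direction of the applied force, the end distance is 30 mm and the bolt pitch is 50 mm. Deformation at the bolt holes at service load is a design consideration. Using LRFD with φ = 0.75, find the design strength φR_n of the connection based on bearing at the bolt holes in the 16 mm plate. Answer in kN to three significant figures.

Per bolt r_n = 1.2 l_c t F_u ≤ 2.4 d t F_u; upper limit = 2.4 × 16 × 16 × 410 / 1000 = 251.9 kN.
Edge bolt: l_c = 30 − 18/2 = 21 mm → 1.2 × 21 × 16 × 410 / 1000 = 165.3 → r_n = 165.3 kN.
Interior bolts: l_c = 50 − 18 = 32 mm → 1.2 × 32 × 16 × 410 / 1000 = 251.9 → r_n = 251.9 kN.
R_n = 1 × 165.3 + 3 × 251.9 = 921 kN.
Design strength φR_n = 0.75 × 921 = 691 kN.

691 kN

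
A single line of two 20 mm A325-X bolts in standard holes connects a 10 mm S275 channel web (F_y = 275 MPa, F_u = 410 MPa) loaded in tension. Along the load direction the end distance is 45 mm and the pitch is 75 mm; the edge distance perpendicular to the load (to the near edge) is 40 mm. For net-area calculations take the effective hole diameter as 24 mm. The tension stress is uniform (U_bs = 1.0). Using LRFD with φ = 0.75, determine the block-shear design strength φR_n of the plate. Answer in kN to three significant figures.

Shear plane L_v = 45 + 1·75 = 120 mm; A_gv = 120 × 10 = 1200 mm².
A_nv = (120 − 1.5·24) × 10 = 840 mm².
A_nt = (40 − 0.5·24) × 10 = 280 mm².
0.6 F_u A_nv = 206.6 kN; 0.6 F_y A_gv = 198 kN → shear yielding governs the shear term.
R_n = 198 + 1.0 × 410 × 280 / 1000 = 312.8 kN.
Design strength φR_n = 0.75 × 312.8 = 235 kN.

235 kN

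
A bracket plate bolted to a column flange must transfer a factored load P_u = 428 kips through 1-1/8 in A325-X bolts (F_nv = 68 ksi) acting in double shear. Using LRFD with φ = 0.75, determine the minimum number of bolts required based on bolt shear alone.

5 bolts

A_b = π·1.125²/4 = 0.994 in².
Per-bolt design strength φR_n = 0.75 × 68 × 0.994 × 2 = 101.4 kips.
n ≥ 428 / 101.4 = 4.221 → use 5 bolts.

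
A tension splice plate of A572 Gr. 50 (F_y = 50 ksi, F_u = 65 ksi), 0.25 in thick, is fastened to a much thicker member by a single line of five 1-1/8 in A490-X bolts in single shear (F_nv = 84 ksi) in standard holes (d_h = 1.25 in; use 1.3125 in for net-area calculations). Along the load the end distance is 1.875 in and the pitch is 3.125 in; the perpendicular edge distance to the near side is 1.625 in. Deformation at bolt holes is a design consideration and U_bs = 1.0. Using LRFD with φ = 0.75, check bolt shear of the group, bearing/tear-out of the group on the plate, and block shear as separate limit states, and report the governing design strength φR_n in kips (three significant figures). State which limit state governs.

73.7 kips (block shear governs)

Bolt shear: A_b = π·1.125²/4 = 0.994 in²; R_n = 84 × 0.994 × 5 × 1 = 417.5 kips → 0.75 × 417.5 = 313 kips.
Bearing: edge l_c = 1.25, r_n = 24.38 kips; interior l_c = 1.875, r_n = 36.56 kips; R_n = 24.38 + 4·36.56 = 170.6 kips → 128 kips.
Block shear: A_gv = 3.594, A_nv = 2.117, A_nt = 0.2422 in²; R_n = min(0.6F_uA_nv, 0.6F_yA_gv) + U_bs·F_u·A_nt = 98.31 kips → 73.7 kips.
Block shear governs: 73.7 kips.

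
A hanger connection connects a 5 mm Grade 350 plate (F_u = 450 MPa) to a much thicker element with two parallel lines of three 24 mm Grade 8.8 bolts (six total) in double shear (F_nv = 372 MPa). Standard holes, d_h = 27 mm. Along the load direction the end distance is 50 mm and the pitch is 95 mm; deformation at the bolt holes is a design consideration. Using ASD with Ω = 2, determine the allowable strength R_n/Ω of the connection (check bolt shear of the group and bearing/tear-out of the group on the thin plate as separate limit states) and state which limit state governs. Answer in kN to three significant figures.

Bolt shear: A_b = π·24²/4 = 452.4 mm²; R_n = 372 × 452.4 × 6 × 2 / 1000 = 2019 kN → 2019 / 2 = 1010 kN.
Bearing (1.2 l_c t F_u ≤ 2.4 d t F_u): upper limit = 2.4·24·5·450 / 1000 = 129.6 kN.
  Edge l_c = 50 − 27/2 = 36.5 → r_n = 98.55 kN; interior l_c = 95 − 27 = 68 → r_n = 129.6 kN.
  R_n,bearing = 2·98.55 + 4·129.6 = 715.5 kN → 715.5 / 2 = 358 kN.
Bearing governs: 358 kN.

358 kN (bearing governs)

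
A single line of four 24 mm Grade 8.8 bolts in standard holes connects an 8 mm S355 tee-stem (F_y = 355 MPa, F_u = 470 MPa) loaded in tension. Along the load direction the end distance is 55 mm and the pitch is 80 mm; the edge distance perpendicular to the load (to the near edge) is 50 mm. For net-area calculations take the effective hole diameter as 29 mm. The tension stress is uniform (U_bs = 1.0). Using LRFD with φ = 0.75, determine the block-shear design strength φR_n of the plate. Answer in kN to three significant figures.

Shear plane L_v = 55 + 3·80 = 295 mm; A_gv = 295 × 8 = 2360 mm².
A_nv = (295 − 3.5·29) × 8 = 1548 mm².
A_nt = (50 − 0.5·29) × 8 = 284 mm².
0.6 F_u A_nv = 436.5 kN; 0.6 F_y A_gv = 502.7 kN → shear rupture governs the shear term.
R_n = 436.5 + 1.0 × 470 × 284 / 1000 = 570 kN.
Design strength φR_n = 0.75 × 570 = 428 kN.

428 kN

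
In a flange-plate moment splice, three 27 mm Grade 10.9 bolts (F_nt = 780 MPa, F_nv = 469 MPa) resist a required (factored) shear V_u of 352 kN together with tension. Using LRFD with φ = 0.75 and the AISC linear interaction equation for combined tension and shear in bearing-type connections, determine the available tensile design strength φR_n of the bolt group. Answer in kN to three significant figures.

A_b = π·27²/4 = 572.6 mm²; f_rv = 352 × 1000 / (3 × 572.6) = 204.9 MPa.
F'_nt = 1.3 F_nt − (F_nt / φF_nv) f_rv = 1.3·780 − (780/(0.75·469))·204.9 = 559.6 MPa, capped at F_nt → F'_nt = 559.6 MPa.
R_n = F'_nt · A_b · n = 559.6 × 572.6 × 3 / 1000 = 961.2 kN.
Design strength φR_n = 0.75 × 961.2 = 721 kN.

721 kN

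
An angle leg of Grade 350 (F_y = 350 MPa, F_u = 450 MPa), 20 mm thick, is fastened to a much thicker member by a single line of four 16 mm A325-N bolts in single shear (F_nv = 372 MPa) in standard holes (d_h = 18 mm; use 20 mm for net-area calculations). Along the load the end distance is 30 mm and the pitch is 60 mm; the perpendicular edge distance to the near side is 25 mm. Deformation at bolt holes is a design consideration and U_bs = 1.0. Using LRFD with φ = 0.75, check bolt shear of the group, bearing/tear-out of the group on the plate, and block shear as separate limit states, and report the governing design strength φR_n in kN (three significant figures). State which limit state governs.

224 kN (bolt shear governs)

Bolt shear: A_b = π·16²/4 = 201.1 mm²; R_n = 372 × 201.1 × 4 × 1 / 1000 = 299.2 kN → 0.75 × 299.2 = 224 kN.
Bearing: edge l_c = 21, r_n = 226.8 kN; interior l_c = 42, r_n = 345.6 kN; R_n = 226.8 + 3·345.6 = 1264 kN → 948 kN.
Block shear: A_gv = 4200, A_nv = 2800, A_nt = 300 mm²; R_n = min(0.6F_uA_nv, 0.6F_yA_gv) + U_bs·F_u·A_nt = 891 kN → 668 kN.
Bolt shear governs: 224 kN.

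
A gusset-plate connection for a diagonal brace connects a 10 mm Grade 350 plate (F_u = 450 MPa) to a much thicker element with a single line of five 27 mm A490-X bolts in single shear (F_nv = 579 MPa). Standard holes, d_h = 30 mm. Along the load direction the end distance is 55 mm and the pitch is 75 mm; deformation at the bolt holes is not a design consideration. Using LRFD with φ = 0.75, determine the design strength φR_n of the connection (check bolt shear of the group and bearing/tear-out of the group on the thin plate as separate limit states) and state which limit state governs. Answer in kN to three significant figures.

Bolt shear: A_b = π·27²/4 = 572.6 mm²; R_n = 579 × 572.6 × 5 × 1 / 1000 = 1658 kN → 0.75 × 1658 = 1240 kN.
Bearing (1.5 l_c t F_u ≤ 3.0 d t F_u): upper limit = 3.0·27·10·450 / 1000 = 364.5 kN.
  Edge l_c = 55 − 30/2 = 40 → r_n = 270 kN; interior l_c = 75 − 30 = 45 → r_n = 303.8 kN.
  R_n,bearing = 1·270 + 4·303.8 = 1485 kN → 0.75 × 1485 = 1110 kN.
Bearing governs: 1110 kN.

1110 kN (bearing governs)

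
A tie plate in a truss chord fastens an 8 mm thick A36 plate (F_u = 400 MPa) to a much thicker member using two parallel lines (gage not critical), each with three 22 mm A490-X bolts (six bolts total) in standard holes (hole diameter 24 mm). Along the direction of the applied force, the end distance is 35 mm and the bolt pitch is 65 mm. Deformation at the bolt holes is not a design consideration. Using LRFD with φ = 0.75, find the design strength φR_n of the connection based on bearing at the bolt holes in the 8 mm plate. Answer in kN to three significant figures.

Per bolt r_n = 1.5 l_c t F_u ≤ 3.0 d t F_u; upper limit = 3.0 × 22 × 8 × 400 / 1000 = 211.2 kN.
Edge bolt: l_c = 35 − 24/2 = 23 mm → 1.5 × 23 × 8 × 400 / 1000 = 110.4 → r_n = 110.4 kN.
Interior bolts: l_c = 65 − 24 = 41 mm → 1.5 × 41 × 8 × 400 / 1000 = 196.8 → r_n = 196.8 kN.
R_n = 2 × 110.4 + 4 × 196.8 = 1008 kN.
Design strength φR_n = 0.75 × 1008 = 756 kN.

756 kN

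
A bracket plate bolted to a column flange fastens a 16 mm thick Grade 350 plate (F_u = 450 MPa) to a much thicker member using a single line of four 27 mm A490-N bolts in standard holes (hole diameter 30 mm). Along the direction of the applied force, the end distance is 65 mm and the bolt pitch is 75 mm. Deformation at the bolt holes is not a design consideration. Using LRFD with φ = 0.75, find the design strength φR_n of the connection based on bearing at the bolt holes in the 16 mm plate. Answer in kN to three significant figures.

Per bolt r_n = 1.5 l_c t F_u ≤ 3.0 d t F_u; upper limit = 3.0 × 27 × 16 × 450 / 1000 = 583.2 kN.
Edge bolt: l_c = 65 − 30/2 = 50 mm → 1.5 × 50 × 16 × 450 / 1000 = 540 → r_n = 540 kN.
Interior bolts: l_c = 75 − 30 = 45 mm → 1.5 × 45 × 16 × 450 / 1000 = 486 → r_n = 486 kN.
R_n = 1 × 540 + 3 × 486 = 1998 kN.
Design strength φR_n = 0.75 × 1998 = 1500 kN.

1500 kN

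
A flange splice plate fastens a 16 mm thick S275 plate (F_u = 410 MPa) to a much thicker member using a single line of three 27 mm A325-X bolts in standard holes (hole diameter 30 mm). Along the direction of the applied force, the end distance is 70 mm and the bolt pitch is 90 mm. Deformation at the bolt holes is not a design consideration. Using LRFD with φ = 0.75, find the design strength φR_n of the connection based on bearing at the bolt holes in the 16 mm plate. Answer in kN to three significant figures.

Per bolt r_n = 1.5 l_c t F_u ≤ 3.0 d t F_u; upper limit = 3.0 × 27 × 16 × 410 / 1000 = 531.4 kN.
Edge bolt: l_c = 70 − 30/2 = 55 mm → 1.5 × 55 × 16 × 410 / 1000 = 541.2 → r_n = 531.4 kN.
Interior bolts: l_c = 90 − 30 = 60 mm → 1.5 × 60 × 16 × 410 / 1000 = 590.4 → r_n = 531.4 kN.
R_n = 1 × 531.4 + 2 × 531.4 = 1594 kN.
Design strength φR_n = 0.75 × 1594 = 1200 kN.

1200 kN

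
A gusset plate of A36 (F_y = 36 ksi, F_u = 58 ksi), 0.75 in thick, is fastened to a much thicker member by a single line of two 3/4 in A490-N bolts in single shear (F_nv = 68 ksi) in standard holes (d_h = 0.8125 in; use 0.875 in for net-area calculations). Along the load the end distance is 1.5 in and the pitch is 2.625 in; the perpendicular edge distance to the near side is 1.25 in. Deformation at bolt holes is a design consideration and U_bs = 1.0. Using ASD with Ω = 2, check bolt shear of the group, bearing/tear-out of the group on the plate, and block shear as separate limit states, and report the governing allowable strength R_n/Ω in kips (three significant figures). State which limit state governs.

30 kips (bolt shear governs)

Bolt shear: A_b = π·0.75²/4 = 0.4418 in²; R_n = 68 × 0.4418 × 2 × 1 = 60.08 kips → 60.08 / 2 = 30 kips.
Bearing: edge l_c = 1.094, r_n = 57.09 kips; interior l_c = 1.812, r_n = 78.3 kips; R_n = 57.09 + 1·78.3 = 135.4 kips → 67.7 kips.
Block shear: A_gv = 3.094, A_nv = 2.109, A_nt = 0.6094 in²; R_n = min(0.6F_uA_nv, 0.6F_yA_gv) + U_bs·F_u·A_nt = 102.2 kips → 51.1 kips.
Bolt shear governs: 30 kips.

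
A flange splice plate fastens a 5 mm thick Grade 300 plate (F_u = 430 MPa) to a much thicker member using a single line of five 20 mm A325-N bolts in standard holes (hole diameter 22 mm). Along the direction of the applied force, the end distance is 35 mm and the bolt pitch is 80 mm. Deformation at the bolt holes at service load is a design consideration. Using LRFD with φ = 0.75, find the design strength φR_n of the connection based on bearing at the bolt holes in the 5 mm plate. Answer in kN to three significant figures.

356 kN

Per bolt r_n = 1.2 l_c t F_u ≤ 2.4 d t F_u; upper limit = 2.4 × 20 × 5 × 430 / 1000 = 103.2 kN.
Edge bolt: l_c = 35 − 22/2 = 24 mm → 1.2 × 24 × 5 × 430 / 1000 = 61.92 → r_n = 61.92 kN.
Interior bolts: l_c = 80 − 22 = 58 mm → 1.2 × 58 × 5 × 430 / 1000 = 149.6 → r_n = 103.2 kN.
R_n = 1 × 61.92 + 4 × 103.2 = 474.7 kN.
Design strength φR_n = 0.75 × 474.7 = 356 kN.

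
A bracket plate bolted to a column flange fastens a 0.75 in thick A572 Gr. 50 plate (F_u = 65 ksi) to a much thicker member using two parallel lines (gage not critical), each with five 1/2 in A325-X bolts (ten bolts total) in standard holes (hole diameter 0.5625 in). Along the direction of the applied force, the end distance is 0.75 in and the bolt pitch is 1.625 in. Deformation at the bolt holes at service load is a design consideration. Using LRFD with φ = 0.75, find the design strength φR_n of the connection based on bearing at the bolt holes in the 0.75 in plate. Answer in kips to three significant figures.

Per bolt r_n = 1.2 l_c t F_u ≤ 2.4 d t F_u; upper limit = 2.4 × 0.5 × 0.75 × 65 = 58.5 kips.
Edge bolt: l_c = 0.75 − 0.5625/2 = 0.4688 in → 1.2 × 0.4688 × 0.75 × 65 = 27.42 → r_n = 27.42 kips.
Interior bolts: l_c = 1.625 − 0.5625 = 1.062 in → 1.2 × 1.062 × 0.75 × 65 = 62.16 → r_n = 58.5 kips.
R_n = 2 × 27.42 + 8 × 58.5 = 522.8 kips.
Design strength φR_n = 0.75 × 522.8 = 392 kips.

392 kips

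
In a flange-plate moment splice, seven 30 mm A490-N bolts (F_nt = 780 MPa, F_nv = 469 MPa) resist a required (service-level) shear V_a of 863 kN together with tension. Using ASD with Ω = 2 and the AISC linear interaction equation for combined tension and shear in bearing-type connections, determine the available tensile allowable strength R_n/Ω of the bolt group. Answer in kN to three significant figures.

1070 kN

A_b = π·30²/4 = 706.9 mm²; f_rv = 863 × 1000 / (7 × 706.9) = 174.4 MPa.
F'_nt = 1.3 F_nt − (Ω F_nt / F_nv) f_rv = 1.3·780 − (2·780/469)·174.4 = 433.9 MPa, capped at F_nt → F'_nt = 433.9 MPa.
R_n = F'_nt · A_b · n = 433.9 × 706.9 × 7 / 1000 = 2147 kN.
Allowable strength R_n/Ω = 2147 / 2 = 1070 kN.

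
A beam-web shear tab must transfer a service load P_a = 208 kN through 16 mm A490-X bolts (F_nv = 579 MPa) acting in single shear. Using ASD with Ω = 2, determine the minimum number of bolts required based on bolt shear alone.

A_b = π·16²/4 = 201.1 mm².
Per-bolt allowable strength R_n/Ω = 579 × 201.1 × 1 / 1000 / 2 = 58.21 kN.
n ≥ 208 / 58.21 = 3.573 → use 4 bolts.

4 bolts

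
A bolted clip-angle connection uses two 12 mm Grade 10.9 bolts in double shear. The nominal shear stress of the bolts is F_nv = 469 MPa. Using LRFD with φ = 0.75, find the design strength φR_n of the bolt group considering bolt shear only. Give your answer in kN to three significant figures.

A_b = π × 12² / 4 = 113.1 mm².
R_n = F_nv · A_b · n · n_s = 469 × 113.1 × 2 × 2 / 1000 = 212.2 kN.
Design strength φR_n = 0.75 × 212.2 = 159 kN.

159 kN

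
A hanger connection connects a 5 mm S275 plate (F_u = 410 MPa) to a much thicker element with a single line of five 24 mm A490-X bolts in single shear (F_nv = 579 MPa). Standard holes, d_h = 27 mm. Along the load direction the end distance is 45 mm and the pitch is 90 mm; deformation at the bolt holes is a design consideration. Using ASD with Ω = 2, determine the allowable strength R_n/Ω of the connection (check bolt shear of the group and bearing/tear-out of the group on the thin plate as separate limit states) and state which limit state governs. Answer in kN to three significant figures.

Bolt shear: A_b = π·24²/4 = 452.4 mm²; R_n = 579 × 452.4 × 5 × 1 / 1000 = 1310 kN → 1310 / 2 = 655 kN.
Bearing (1.2 l_c t F_u ≤ 2.4 d t F_u): upper limit = 2.4·24·5·410 / 1000 = 118.1 kN.
  Edge l_c = 45 − 27/2 = 31.5 → r_n = 77.49 kN; interior l_c = 90 − 27 = 63 → r_n = 118.1 kN.
  R_n,bearing = 1·77.49 + 4·118.1 = 549.8 kN → 549.8 / 2 = 275 kN.
Bearing governs: 275 kN.

275 kN (bearing governs)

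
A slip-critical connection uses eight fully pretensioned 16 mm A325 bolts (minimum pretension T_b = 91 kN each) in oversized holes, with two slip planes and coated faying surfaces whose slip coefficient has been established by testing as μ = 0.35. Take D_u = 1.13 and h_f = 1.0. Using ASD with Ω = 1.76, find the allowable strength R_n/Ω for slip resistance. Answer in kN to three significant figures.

R_n = μ · D_u · h_f · T_b · n_s · n_b = 0.35 × 1.13 × 1.0 × 91 × 2 × 8 = 575.8 kN.
Allowable strength R_n/Ω = 575.8 / 1.76 = 327 kN.

327 kN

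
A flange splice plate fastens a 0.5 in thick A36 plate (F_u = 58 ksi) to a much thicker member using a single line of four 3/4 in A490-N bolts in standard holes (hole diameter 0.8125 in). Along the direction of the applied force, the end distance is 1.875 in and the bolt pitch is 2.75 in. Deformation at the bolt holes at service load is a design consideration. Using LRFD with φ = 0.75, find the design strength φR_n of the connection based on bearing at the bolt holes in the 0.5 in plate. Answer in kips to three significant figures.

156 kips

Per bolt r_n = 1.2 l_c t F_u ≤ 2.4 d t F_u; upper limit = 2.4 × 0.75 × 0.5 × 58 = 52.2 kips.
Edge bolt: l_c = 1.875 − 0.8125/2 = 1.469 in → 1.2 × 1.469 × 0.5 × 58 = 51.11 → r_n = 51.11 kips.
Interior bolts: l_c = 2.75 − 0.8125 = 1.938 in → 1.2 × 1.938 × 0.5 × 58 = 67.42 → r_n = 52.2 kips.
R_n = 1 × 51.11 + 3 × 52.2 = 207.7 kips.
Design strength φR_n = 0.75 × 207.7 = 156 kips.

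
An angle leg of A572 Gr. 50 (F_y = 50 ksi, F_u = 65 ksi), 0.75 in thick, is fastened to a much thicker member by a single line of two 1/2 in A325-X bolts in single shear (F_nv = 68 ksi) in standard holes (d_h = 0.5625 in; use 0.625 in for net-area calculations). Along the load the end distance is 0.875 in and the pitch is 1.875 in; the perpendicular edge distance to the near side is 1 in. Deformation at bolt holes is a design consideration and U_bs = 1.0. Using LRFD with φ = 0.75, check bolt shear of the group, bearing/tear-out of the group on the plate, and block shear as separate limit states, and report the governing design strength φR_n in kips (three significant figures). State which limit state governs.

Bolt shear: A_b = π·0.5²/4 = 0.1963 in²; R_n = 68 × 0.1963 × 2 × 1 = 26.7 kips → 0.75 × 26.7 = 20 kips.
Bearing: edge l_c = 0.5938, r_n = 34.73 kips; interior l_c = 1.312, r_n = 58.5 kips; R_n = 34.73 + 1·58.5 = 93.23 kips → 69.9 kips.
Block shear: A_gv = 2.062, A_nv = 1.359, A_nt = 0.5156 in²; R_n = min(0.6F_uA_nv, 0.6F_yA_gv) + U_bs·F_u·A_nt = 86.53 kips → 64.9 kips.
Bolt shear governs: 20 kips.

20 kips (bolt shear governs)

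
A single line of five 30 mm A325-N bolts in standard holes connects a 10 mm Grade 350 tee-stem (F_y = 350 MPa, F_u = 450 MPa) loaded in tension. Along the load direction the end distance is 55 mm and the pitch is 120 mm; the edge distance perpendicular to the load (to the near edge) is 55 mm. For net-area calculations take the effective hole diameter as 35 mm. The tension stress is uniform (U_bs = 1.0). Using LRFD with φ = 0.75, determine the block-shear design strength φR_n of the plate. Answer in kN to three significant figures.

Shear plane L_v = 55 + 4·120 = 535 mm; A_gv = 535 × 10 = 5350 mm².
A_nv = (535 − 4.5·35) × 10 = 3775 mm².
A_nt = (55 − 0.5·35) × 10 = 375 mm².
0.6 F_u A_nv = 1019 kN; 0.6 F_y A_gv = 1124 kN → shear rupture governs the shear term.
R_n = 1019 + 1.0 × 450 × 375 / 1000 = 1188 kN.
Design strength φR_n = 0.75 × 1188 = 891 kN.

891 kN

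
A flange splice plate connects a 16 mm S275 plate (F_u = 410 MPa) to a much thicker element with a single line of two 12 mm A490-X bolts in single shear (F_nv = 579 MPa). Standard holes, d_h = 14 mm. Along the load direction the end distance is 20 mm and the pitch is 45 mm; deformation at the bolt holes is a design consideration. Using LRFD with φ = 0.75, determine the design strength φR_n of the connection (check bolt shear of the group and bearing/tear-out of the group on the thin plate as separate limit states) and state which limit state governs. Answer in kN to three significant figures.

Bolt shear: A_b = π·12²/4 = 113.1 mm²; R_n = 579 × 113.1 × 2 × 1 / 1000 = 131 kN → 0.75 × 131 = 98.2 kN.
Bearing (1.2 l_c t F_u ≤ 2.4 d t F_u): upper limit = 2.4·12·16·410 / 1000 = 188.9 kN.
  Edge l_c = 20 − 14/2 = 13 → r_n = 102.3 kN; interior l_c = 45 − 14 = 31 → r_n = 188.9 kN.
  R_n,bearing = 1·102.3 + 1·188.9 = 291.3 kN → 0.75 × 291.3 = 218 kN.
Bolt shear governs: 98.2 kN.

98.2 kN (bolt shear governs)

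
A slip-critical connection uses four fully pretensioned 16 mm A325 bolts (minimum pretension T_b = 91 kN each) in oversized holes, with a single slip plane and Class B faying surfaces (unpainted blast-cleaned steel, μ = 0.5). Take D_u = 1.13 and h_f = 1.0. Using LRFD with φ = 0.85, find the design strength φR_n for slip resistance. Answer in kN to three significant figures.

R_n = μ · D_u · h_f · T_b · n_s · n_b = 0.5 × 1.13 × 1.0 × 91 × 1 × 4 = 205.7 kN.
Design strength φR_n = 0.85 × 205.7 = 175 kN.

175 kN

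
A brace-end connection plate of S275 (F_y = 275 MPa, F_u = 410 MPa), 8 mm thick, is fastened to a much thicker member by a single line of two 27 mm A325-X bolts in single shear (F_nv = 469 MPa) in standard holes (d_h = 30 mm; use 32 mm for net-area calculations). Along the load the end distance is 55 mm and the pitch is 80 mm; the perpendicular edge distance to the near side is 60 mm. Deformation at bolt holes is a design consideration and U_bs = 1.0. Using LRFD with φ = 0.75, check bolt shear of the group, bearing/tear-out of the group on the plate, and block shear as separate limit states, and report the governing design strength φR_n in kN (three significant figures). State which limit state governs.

Bolt shear: A_b = π·27²/4 = 572.6 mm²; R_n = 469 × 572.6 × 2 × 1 / 1000 = 537.1 kN → 0.75 × 537.1 = 403 kN.
Bearing: edge l_c = 40, r_n = 157.4 kN; interior l_c = 50, r_n = 196.8 kN; R_n = 157.4 + 1·196.8 = 354.2 kN → 266 kN.
Block shear: A_gv = 1080, A_nv = 696, A_nt = 352 mm²; R_n = min(0.6F_uA_nv, 0.6F_yA_gv) + U_bs·F_u·A_nt = 315.5 kN → 237 kN.
Block shear governs: 237 kN.

237 kN (block shear governs)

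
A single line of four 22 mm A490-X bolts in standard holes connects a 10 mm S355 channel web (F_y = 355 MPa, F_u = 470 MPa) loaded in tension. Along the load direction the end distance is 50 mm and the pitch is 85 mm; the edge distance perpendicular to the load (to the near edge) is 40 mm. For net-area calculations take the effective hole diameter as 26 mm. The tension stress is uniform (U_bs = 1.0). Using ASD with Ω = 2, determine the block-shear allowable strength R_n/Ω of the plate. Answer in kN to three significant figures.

365 kN

Shear plane L_v = 50 + 3·85 = 305 mm; A_gv = 305 × 10 = 3050 mm².
A_nv = (305 − 3.5·26) × 10 = 2140 mm².
A_nt = (40 − 0.5·26) × 10 = 270 mm².
0.6 F_u A_nv = 603.5 kN; 0.6 F_y A_gv = 649.6 kN → shear rupture governs the shear term.
R_n = 603.5 + 1.0 × 470 × 270 / 1000 = 730.4 kN.
Allowable strength R_n/Ω = 730.4 / 2 = 365 kN.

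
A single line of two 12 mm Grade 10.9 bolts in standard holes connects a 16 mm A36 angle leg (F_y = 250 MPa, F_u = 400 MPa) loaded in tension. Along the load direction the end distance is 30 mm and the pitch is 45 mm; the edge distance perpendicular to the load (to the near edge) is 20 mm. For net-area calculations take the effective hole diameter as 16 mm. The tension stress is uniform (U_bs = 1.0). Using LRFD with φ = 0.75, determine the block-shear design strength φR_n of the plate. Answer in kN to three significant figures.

Shear plane L_v = 30 + 1·45 = 75 mm; A_gv = 75 × 16 = 1200 mm².
A_nv = (75 − 1.5·16) × 16 = 816 mm².
A_nt = (20 − 0.5·16) × 16 = 192 mm².
0.6 F_u A_nv = 195.8 kN; 0.6 F_y A_gv = 180 kN → shear yielding governs the shear term.
R_n = 180 + 1.0 × 400 × 192 / 1000 = 256.8 kN.
Design strength φR_n = 0.75 × 256.8 = 193 kN.

193 kN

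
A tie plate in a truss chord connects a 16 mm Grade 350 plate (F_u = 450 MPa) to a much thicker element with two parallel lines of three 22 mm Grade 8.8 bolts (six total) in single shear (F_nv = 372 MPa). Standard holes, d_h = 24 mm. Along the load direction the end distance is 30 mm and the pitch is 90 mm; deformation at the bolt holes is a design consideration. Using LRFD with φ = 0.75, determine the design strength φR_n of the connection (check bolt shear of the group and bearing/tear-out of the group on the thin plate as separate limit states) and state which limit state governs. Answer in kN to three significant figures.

Bolt shear: A_b = π·22²/4 = 380.1 mm²; R_n = 372 × 380.1 × 6 × 1 / 1000 = 848.5 kN → 0.75 × 848.5 = 636 kN.
Bearing (1.2 l_c t F_u ≤ 2.4 d t F_u): upper limit = 2.4·22·16·450 / 1000 = 380.2 kN.
  Edge l_c = 30 − 24/2 = 18 → r_n = 155.5 kN; interior l_c = 90 − 24 = 66 → r_n = 380.2 kN.
  R_n,bearing = 2·155.5 + 4·380.2 = 1832 kN → 0.75 × 1832 = 1370 kN.
Bolt shear governs: 636 kN.

636 kN (bolt shear governs)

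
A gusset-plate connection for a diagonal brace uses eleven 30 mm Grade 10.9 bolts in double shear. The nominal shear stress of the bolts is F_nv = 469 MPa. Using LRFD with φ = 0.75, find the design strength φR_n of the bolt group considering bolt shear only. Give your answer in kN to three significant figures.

A_b = π × 30² / 4 = 706.9 mm².
R_n = F_nv · A_b · n · n_s = 469 × 706.9 × 11 × 2 / 1000 = 7293 kN.
Design strength φR_n = 0.75 × 7293 = 5470 kN.

5470 kN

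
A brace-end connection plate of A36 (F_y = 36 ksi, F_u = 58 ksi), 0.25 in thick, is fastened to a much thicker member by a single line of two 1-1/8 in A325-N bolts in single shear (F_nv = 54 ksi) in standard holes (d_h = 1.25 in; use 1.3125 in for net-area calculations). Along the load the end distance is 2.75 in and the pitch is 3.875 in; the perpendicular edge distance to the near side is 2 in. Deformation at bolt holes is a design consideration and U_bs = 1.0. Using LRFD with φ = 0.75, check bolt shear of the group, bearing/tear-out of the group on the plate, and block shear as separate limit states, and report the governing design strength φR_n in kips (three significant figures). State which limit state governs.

Bolt shear: A_b = π·1.125²/4 = 0.994 in²; R_n = 54 × 0.994 × 2 × 1 = 107.4 kips → 0.75 × 107.4 = 80.5 kips.
Bearing: edge l_c = 2.125, r_n = 36.97 kips; interior l_c = 2.625, r_n = 39.15 kips; R_n = 36.97 + 1·39.15 = 76.12 kips → 57.1 kips.
Block shear: A_gv = 1.656, A_nv = 1.164, A_nt = 0.3359 in²; R_n = min(0.6F_uA_nv, 0.6F_yA_gv) + U_bs·F_u·A_nt = 55.26 kips → 41.4 kips.
Block shear governs: 41.4 kips.

41.4 kips (block shear governs)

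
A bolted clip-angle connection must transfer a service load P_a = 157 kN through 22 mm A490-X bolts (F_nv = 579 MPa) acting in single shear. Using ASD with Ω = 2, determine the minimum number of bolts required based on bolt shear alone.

2 bolts

A_b = π·22²/4 = 380.1 mm².
Per-bolt allowable strength R_n/Ω = 579 × 380.1 × 1 / 1000 / 2 = 110 kN.
n ≥ 157 / 110 = 1.427 → use 2 bolts.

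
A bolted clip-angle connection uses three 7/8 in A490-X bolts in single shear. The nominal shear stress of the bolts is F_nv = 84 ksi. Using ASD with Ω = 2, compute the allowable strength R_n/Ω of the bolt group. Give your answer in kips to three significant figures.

75.8 kips

A_b = π × 0.875² / 4 = 0.6013 in².
R_n = F_nv · A_b · n · n_s = 84 × 0.6013 × 3 × 1 = 151.5 kips.
Allowable strength R_n/Ω = 151.5 / 2 = 75.8 kips.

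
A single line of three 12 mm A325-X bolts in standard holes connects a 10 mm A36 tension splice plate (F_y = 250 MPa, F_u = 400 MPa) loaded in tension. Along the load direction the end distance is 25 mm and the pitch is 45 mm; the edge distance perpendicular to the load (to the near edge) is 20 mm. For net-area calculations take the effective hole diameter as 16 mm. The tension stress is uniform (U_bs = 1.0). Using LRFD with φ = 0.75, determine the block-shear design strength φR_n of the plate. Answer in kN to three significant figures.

Shear plane L_v = 25 + 2·45 = 115 mm; A_gv = 115 × 10 = 1150 mm².
A_nv = (115 − 2.5·16) × 10 = 750 mm².
A_nt = (20 − 0.5·16) × 10 = 120 mm².
0.6 F_u A_nv = 180 kN; 0.6 F_y A_gv = 172.5 kN → shear yielding governs the shear term.
R_n = 172.5 + 1.0 × 400 × 120 / 1000 = 220.5 kN.
Design strength φR_n = 0.75 × 220.5 = 165 kN.

165 kN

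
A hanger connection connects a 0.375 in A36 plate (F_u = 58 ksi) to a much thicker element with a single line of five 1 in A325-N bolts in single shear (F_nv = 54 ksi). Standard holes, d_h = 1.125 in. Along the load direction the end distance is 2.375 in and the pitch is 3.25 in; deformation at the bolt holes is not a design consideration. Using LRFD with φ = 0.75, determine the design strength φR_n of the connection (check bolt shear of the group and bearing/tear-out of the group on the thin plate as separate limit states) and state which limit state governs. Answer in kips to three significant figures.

159 kips (bolt shear governs)

Bolt shear: A_b = π·1²/4 = 0.7854 in²; R_n = 54 × 0.7854 × 5 × 1 = 212.1 kips → 0.75 × 212.1 = 159 kips.
Bearing (1.5 l_c t F_u ≤ 3.0 d t F_u): upper limit = 3.0·1·0.375·58 = 65.25 kips.
  Edge l_c = 2.375 − 1.125/2 = 1.812 → r_n = 59.13 kips; interior l_c = 3.25 − 1.125 = 2.125 → r_n = 65.25 kips.
  R_n,bearing = 1·59.13 + 4·65.25 = 320.1 kips → 0.75 × 320.1 = 240 kips.
Bolt shear governs: 159 kips.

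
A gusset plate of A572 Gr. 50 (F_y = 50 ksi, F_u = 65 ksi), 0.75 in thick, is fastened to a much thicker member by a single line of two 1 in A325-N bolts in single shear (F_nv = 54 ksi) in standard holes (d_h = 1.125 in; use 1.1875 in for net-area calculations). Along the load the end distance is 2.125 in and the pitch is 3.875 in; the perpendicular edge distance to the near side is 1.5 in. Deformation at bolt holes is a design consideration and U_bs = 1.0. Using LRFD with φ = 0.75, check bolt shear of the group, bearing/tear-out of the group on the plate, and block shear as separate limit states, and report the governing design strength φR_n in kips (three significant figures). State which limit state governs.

63.6 kips (bolt shear governs)

Bolt shear: A_b = π·1²/4 = 0.7854 in²; R_n = 54 × 0.7854 × 2 × 1 = 84.82 kips → 0.75 × 84.82 = 63.6 kips.
Bearing: edge l_c = 1.562, r_n = 91.41 kips; interior l_c = 2.75, r_n = 117 kips; R_n = 91.41 + 1·117 = 208.4 kips → 156 kips.
Block shear: A_gv = 4.5, A_nv = 3.164, A_nt = 0.6797 in²; R_n = min(0.6F_uA_nv, 0.6F_yA_gv) + U_bs·F_u·A_nt = 167.6 kips → 126 kips.
Bolt shear governs: 63.6 kips.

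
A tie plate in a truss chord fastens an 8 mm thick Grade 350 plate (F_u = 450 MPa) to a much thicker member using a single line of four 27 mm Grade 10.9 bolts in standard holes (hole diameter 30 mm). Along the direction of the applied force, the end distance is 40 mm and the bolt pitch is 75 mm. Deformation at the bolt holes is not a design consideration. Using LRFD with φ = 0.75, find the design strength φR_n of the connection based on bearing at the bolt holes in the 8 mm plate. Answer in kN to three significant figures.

648 kN

Per bolt r_n = 1.5 l_c t F_u ≤ 3.0 d t F_u; upper limit = 3.0 × 27 × 8 × 450 / 1000 = 291.6 kN.
Edge bolt: l_c = 40 − 30/2 = 25 mm → 1.5 × 25 × 8 × 450 / 1000 = 135 → r_n = 135 kN.
Interior bolts: l_c = 75 − 30 = 45 mm → 1.5 × 45 × 8 × 450 / 1000 = 243 → r_n = 243 kN.
R_n = 1 × 135 + 3 × 243 = 864 kN.
Design strength φR_n = 0.75 × 864 = 648 kN.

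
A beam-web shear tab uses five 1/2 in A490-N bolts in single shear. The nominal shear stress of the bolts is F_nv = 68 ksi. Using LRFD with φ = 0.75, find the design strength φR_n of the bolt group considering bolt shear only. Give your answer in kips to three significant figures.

50.1 kips

A_b = π × 0.5² / 4 = 0.1963 in².
R_n = F_nv · A_b · n · n_s = 68 × 0.1963 × 5 × 1 = 66.76 kips.
Design strength φR_n = 0.75 × 66.76 = 50.1 kips.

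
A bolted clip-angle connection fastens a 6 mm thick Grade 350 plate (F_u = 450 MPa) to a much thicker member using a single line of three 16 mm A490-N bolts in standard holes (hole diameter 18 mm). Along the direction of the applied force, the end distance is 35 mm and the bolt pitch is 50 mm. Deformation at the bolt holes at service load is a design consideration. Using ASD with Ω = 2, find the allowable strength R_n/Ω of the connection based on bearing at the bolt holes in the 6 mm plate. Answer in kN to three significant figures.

Per bolt r_n = 1.2 l_c t F_u ≤ 2.4 d t F_u; upper limit = 2.4 × 16 × 6 × 450 / 1000 = 103.7 kN.
Edge bolt: l_c = 35 − 18/2 = 26 mm → 1.2 × 26 × 6 × 450 / 1000 = 84.24 → r_n = 84.24 kN.
Interior bolts: l_c = 50 − 18 = 32 mm → 1.2 × 32 × 6 × 450 / 1000 = 103.7 → r_n = 103.7 kN.
R_n = 1 × 84.24 + 2 × 103.7 = 291.6 kN.
Allowable strength R_n/Ω = 291.6 / 2 = 146 kN.

146 kN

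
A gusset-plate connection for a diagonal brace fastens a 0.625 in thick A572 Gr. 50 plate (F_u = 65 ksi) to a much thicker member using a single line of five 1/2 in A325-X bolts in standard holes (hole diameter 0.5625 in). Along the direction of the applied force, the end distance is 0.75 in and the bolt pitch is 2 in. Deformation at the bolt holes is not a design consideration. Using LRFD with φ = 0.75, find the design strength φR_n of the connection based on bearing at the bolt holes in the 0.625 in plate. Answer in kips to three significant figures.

Per bolt r_n = 1.5 l_c t F_u ≤ 3.0 d t F_u; upper limit = 3.0 × 0.5 × 0.625 × 65 = 60.94 kips.
Edge bolt: l_c = 0.75 − 0.5625/2 = 0.4688 in → 1.5 × 0.4688 × 0.625 × 65 = 28.56 → r_n = 28.56 kips.
Interior bolts: l_c = 2 − 0.5625 = 1.438 in → 1.5 × 1.438 × 0.625 × 65 = 87.6 → r_n = 60.94 kips.
R_n = 1 × 28.56 + 4 × 60.94 = 272.3 kips.
Design strength φR_n = 0.75 × 272.3 = 204 kips.

204 kips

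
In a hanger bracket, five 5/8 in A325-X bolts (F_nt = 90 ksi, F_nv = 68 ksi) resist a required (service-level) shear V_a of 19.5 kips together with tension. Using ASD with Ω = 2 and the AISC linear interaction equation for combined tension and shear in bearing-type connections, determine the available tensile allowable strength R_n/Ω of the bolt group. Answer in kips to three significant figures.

63.9 kips

A_b = π·0.625²/4 = 0.3068 in²; f_rv = 19.5 / (5 × 0.3068) = 12.71 ksi.
F'_nt = 1.3 F_nt − (Ω F_nt / F_nv) f_rv = 1.3·90 − (2·90/68)·12.71 = 83.35 ksi, capped at F_nt → F'_nt = 83.35 ksi.
R_n = F'_nt · A_b · n = 83.35 × 0.3068 × 5 = 127.9 kips.
Allowable strength R_n/Ω = 127.9 / 2 = 63.9 kips.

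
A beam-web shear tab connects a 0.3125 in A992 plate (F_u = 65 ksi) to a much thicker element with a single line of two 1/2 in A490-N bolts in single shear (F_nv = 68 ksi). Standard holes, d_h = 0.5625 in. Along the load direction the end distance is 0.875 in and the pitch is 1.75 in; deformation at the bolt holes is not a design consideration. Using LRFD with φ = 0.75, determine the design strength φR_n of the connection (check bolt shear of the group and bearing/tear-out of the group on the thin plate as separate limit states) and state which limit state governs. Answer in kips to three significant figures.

Bolt shear: A_b = π·0.5²/4 = 0.1963 in²; R_n = 68 × 0.1963 × 2 × 1 = 26.7 kips → 0.75 × 26.7 = 20 kips.
Bearing (1.5 l_c t F_u ≤ 3.0 d t F_u): upper limit = 3.0·0.5·0.3125·65 = 30.47 kips.
  Edge l_c = 0.875 − 0.5625/2 = 0.5938 → r_n = 18.09 kips; interior l_c = 1.75 − 0.5625 = 1.188 → r_n = 30.47 kips.
  R_n,bearing = 1·18.09 + 1·30.47 = 48.56 kips → 0.75 × 48.56 = 36.4 kips.
Bolt shear governs: 20 kips.

20 kips (bolt shear governs)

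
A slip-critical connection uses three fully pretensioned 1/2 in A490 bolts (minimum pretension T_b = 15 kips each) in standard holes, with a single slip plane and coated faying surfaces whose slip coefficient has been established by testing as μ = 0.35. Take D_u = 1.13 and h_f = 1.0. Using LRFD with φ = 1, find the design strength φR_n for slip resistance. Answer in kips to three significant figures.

17.8 kips

R_n = μ · D_u · h_f · T_b · n_s · n_b = 0.35 × 1.13 × 1.0 × 15 × 1 × 3 = 17.8 kips.
Design strength φR_n = 1 × 17.8 = 17.8 kips.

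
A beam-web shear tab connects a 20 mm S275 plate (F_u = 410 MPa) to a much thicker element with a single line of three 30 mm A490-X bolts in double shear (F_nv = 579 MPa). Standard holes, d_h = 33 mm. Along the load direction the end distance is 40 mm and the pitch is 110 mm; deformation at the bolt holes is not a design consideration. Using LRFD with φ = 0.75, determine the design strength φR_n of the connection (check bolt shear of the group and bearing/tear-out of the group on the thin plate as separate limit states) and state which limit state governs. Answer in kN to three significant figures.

1320 kN (bearing governs)

Bolt shear: A_b = π·30²/4 = 706.9 mm²; R_n = 579 × 706.9 × 3 × 2 / 1000 = 2456 kN → 0.75 × 2456 = 1840 kN.
Bearing (1.5 l_c t F_u ≤ 3.0 d t F_u): upper limit = 3.0·30·20·410 / 1000 = 738 kN.
  Edge l_c = 40 − 33/2 = 23.5 → r_n = 289.1 kN; interior l_c = 110 − 33 = 77 → r_n = 738 kN.
  R_n,bearing = 1·289.1 + 2·738 = 1765 kN → 0.75 × 1765 = 1320 kN.
Bearing governs: 1320 kN.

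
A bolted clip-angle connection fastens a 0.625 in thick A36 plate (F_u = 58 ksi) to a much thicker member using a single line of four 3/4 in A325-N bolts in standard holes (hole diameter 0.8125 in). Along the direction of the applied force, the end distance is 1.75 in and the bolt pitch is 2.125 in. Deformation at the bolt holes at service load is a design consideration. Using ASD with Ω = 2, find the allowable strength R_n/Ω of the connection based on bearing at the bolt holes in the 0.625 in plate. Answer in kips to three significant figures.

Per bolt r_n = 1.2 l_c t F_u ≤ 2.4 d t F_u; upper limit = 2.4 × 0.75 × 0.625 × 58 = 65.25 kips.
Edge bolt: l_c = 1.75 − 0.8125/2 = 1.344 in → 1.2 × 1.344 × 0.625 × 58 = 58.45 → r_n = 58.45 kips.
Interior bolts: l_c = 2.125 − 0.8125 = 1.312 in → 1.2 × 1.312 × 0.625 × 58 = 57.09 → r_n = 57.09 kips.
R_n = 1 × 58.45 + 3 × 57.09 = 229.7 kips.
Allowable strength R_n/Ω = 229.7 / 2 = 115 kips.

115 kips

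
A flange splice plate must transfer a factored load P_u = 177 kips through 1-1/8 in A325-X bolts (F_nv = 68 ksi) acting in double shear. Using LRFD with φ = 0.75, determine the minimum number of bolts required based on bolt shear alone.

2 bolts

A_b = π·1.125²/4 = 0.994 in².
Per-bolt design strength φR_n = 0.75 × 68 × 0.994 × 2 = 101.4 kips.
n ≥ 177 / 101.4 = 1.746 → use 2 bolts.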